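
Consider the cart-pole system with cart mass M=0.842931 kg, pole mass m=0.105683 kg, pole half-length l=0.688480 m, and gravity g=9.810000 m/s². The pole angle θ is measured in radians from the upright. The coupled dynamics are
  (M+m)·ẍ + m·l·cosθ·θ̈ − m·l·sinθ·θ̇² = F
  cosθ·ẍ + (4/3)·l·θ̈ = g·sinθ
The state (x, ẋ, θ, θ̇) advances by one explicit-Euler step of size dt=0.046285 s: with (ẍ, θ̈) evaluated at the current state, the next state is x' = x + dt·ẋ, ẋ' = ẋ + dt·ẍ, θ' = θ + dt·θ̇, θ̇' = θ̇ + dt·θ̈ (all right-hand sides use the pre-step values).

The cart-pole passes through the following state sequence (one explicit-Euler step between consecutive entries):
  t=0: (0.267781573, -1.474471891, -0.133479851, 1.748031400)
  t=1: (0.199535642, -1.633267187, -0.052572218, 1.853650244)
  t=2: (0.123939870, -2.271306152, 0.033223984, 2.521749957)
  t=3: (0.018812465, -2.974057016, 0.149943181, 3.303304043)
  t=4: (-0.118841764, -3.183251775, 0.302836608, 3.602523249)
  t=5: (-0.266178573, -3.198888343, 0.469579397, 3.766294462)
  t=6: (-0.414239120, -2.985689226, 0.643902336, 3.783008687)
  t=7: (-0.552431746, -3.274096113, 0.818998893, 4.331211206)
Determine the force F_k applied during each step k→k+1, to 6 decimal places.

F_0 = -3.060374 N
F_1 = -12.014701 N
F_2 = -13.190358 N
F_3 = -3.940963 N
F_4 = -0.356355 N
F_5 = 3.925920 N
F_6 = -5.846807 N

step 0→1:
  ẍ = (ẋ'−ẋ)/dt = (-1.633267187−-1.474471891)/0.046285 = -3.430816
  θ̈ = (θ̇'−θ̇)/dt = (1.853650244−1.748031400)/0.046285 = 2.281924
  sinθ=-0.133084, cosθ=0.991105
  F = (M+m)·ẍ + m·l·cosθ·θ̈ − m·l·sinθ·θ̇² = -3.254520 + 0.164557 − -0.029588 = -3.060374
step 1→2:
  ẍ = (ẋ'−ẋ)/dt = (-2.271306152−-1.633267187)/0.046285 = -13.785005
  θ̈ = (θ̇'−θ̇)/dt = (2.521749957−1.853650244)/0.046285 = 14.434476
  sinθ=-0.052548, cosθ=0.998618
  F = (M+m)·ẍ + m·l·cosθ·θ̈ − m·l·sinθ·θ̇² = -13.076649 + 1.048811 − -0.013137 = -12.014701
step 2→3:
  ẍ = (ẋ'−ẋ)/dt = (-2.974057016−-2.271306152)/0.046285 = -15.183123
  θ̈ = (θ̇'−θ̇)/dt = (3.303304043−2.521749957)/0.046285 = 16.885688
  sinθ=0.033218, cosθ=0.999448
  F = (M+m)·ẍ + m·l·cosθ·θ̈ − m·l·sinθ·θ̇² = -14.402923 + 1.227935 − 0.015370 = -13.190358
step 3→4:
  ẍ = (ẋ'−ẋ)/dt = (-3.183251775−-2.974057016)/0.046285 = -4.519710
  θ̈ = (θ̇'−θ̇)/dt = (3.602523249−3.303304043)/0.046285 = 6.464712
  sinθ=0.149382, cosθ=0.988780
  F = (M+m)·ẍ + m·l·cosθ·θ̈ − m·l·sinθ·θ̇² = -4.287460 + 0.465099 − 0.118602 = -3.940963
step 4→5:
  ẍ = (ẋ'−ẋ)/dt = (-3.198888343−-3.183251775)/0.046285 = -0.337832
  θ̈ = (θ̇'−θ̇)/dt = (3.766294462−3.602523249)/0.046285 = 3.538322
  sinθ=0.298229, cosθ=0.954494
  F = (M+m)·ẍ + m·l·cosθ·θ̈ − m·l·sinθ·θ̇² = -0.320472 + 0.245735 − 0.281618 = -0.356355
step 5→6:
  ẍ = (ẋ'−ẋ)/dt = (-2.985689226−-3.198888343)/0.046285 = 4.606225
  θ̈ = (θ̇'−θ̇)/dt = (3.783008687−3.766294462)/0.046285 = 0.361115
  sinθ=0.452511, cosθ=0.891759
  F = (M+m)·ẍ + m·l·cosθ·θ̈ − m·l·sinθ·θ̇² = 4.369529 + 0.023431 − 0.467040 = 3.925920
step 6→7:
  ẍ = (ẋ'−ẋ)/dt = (-3.274096113−-2.985689226)/0.046285 = -6.231109
  θ̈ = (θ̇'−θ̇)/dt = (4.331211206−3.783008687)/0.046285 = 11.844064
  sinθ=0.600321, cosθ=0.799759
  F = (M+m)·ẍ + m·l·cosθ·θ̈ − m·l·sinθ·θ̇² = -5.910917 + 0.689218 − 0.625107 = -5.846807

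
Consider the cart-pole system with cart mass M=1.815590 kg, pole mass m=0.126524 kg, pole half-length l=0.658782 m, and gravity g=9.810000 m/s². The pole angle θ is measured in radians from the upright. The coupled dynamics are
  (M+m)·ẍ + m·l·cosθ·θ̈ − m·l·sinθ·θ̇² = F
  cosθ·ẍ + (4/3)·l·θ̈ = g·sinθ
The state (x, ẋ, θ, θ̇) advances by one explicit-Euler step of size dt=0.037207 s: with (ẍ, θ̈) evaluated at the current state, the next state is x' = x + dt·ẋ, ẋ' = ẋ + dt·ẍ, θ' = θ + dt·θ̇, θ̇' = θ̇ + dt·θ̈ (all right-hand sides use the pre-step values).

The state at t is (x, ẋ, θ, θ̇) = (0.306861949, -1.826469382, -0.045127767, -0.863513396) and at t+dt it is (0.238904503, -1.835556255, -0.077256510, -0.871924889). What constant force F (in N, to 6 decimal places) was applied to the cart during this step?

F = -0.490333 N

ẍ = (ẋ'−ẋ)/dt = (-1.835556255−-1.826469382)/0.037207 = -0.244225
θ̈ = (θ̇'−θ̇)/dt = (-0.871924889−-0.863513396)/0.037207 = -0.226073
sinθ=-0.045112, cosθ=0.998982
F = (M+m)·ẍ + m·l·cosθ·θ̈ − m·l·sinθ·θ̇² = -0.474312 + -0.018824 − -0.002804 = -0.490333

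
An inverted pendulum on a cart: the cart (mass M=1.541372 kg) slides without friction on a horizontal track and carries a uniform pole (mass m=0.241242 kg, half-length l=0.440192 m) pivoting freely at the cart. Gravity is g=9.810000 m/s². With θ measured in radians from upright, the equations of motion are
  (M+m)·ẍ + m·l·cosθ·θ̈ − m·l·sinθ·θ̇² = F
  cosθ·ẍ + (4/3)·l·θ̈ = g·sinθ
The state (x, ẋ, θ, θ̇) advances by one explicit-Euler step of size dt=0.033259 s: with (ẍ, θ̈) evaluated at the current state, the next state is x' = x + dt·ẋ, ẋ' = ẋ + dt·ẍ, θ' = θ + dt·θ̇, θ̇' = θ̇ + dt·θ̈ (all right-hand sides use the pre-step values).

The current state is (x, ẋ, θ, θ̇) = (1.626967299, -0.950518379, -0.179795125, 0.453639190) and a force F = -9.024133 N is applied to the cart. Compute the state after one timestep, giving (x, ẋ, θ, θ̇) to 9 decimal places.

sinθ=-0.178828005, cosθ=0.983880351
temp = (F + m·l·θ̇²·sinθ)/(M+m) = (-9.024133 + -0.003907975)/1.782614 = -5.064495721
θ̈ = (g·sinθ − cosθ·temp)/(l·(4/3 − m·cos²θ/(M+m))) = 6.100172806
ẍ = temp − m·l·θ̈·cosθ/(M+m) = -5.422033697
Euler: x'=1.626967299+0.033259·-0.950518379=1.595354008, ẋ'=-0.950518379+0.033259·-5.422033697=-1.130849798
       θ'=-0.179795125+0.033259·0.453639190=-0.164707539, θ̇'=0.453639190+0.033259·6.100172806=0.656524837

(1.595354008, -1.130849798, -0.164707539, 0.656524837)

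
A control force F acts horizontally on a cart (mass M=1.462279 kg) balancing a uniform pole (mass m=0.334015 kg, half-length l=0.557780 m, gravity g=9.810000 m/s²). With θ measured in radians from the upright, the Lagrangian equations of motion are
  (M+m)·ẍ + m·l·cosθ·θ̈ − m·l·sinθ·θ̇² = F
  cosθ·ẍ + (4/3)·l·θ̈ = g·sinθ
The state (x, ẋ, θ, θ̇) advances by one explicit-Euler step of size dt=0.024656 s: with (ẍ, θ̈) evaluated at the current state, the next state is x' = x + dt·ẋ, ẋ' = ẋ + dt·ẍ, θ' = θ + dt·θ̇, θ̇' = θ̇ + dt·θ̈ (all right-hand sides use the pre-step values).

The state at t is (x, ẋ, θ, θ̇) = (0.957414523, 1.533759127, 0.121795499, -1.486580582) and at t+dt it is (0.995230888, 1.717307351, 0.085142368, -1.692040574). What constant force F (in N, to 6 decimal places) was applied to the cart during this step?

ẍ = (ẋ'−ẋ)/dt = (1.717307351−1.533759127)/0.024656 = 7.444363
θ̈ = (θ̇'−θ̇)/dt = (-1.692040574−-1.486580582)/0.024656 = -8.333063
sinθ=0.121495, cosθ=0.992592
F = (M+m)·ẍ + m·l·cosθ·θ̈ − m·l·sinθ·θ̇² = 13.372265 + -1.541006 − 0.050022 = 11.781237

F = 11.781237 N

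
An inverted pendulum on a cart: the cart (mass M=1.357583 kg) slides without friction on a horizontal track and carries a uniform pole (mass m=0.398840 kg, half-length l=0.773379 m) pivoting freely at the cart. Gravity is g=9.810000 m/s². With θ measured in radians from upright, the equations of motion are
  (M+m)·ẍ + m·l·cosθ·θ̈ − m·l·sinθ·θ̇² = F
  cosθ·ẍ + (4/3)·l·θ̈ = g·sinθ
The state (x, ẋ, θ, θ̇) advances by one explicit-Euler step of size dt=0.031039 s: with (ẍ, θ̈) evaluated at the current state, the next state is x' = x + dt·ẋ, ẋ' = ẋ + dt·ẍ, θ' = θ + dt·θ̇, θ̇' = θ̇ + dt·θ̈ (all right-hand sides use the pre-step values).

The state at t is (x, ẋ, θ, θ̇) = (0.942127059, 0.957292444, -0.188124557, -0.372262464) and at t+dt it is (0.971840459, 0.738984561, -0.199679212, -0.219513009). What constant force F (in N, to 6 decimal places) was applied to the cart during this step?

ẍ = (ẋ'−ẋ)/dt = (0.738984561−0.957292444)/0.031039 = -7.033341
θ̈ = (θ̇'−θ̇)/dt = (-0.219513009−-0.372262464)/0.031039 = 4.921211
sinθ=-0.187017, cosθ=0.982357
F = (M+m)·ẍ + m·l·cosθ·θ̈ − m·l·sinθ·θ̇² = -12.353523 + 1.491187 − -0.007994 = -10.854341

F = -10.854341 N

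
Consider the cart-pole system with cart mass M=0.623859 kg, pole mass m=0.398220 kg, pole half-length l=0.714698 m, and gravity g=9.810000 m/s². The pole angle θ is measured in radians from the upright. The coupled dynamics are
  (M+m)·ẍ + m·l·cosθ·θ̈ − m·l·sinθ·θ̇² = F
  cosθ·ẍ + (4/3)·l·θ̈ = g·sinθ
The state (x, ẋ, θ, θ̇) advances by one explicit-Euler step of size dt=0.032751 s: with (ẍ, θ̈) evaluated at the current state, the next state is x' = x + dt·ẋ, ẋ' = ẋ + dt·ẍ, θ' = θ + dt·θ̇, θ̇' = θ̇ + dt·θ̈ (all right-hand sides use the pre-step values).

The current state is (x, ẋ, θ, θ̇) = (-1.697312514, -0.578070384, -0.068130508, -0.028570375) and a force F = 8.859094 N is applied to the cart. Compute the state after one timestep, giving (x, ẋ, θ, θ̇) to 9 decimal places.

(-1.716244897, -0.168768761, -0.069066216, -0.480045600)

sinθ=-0.068077813, cosθ=0.997680015
temp = (F + m·l·θ̇²·sinθ)/(M+m) = (8.859094 + -0.000015816)/1.022079 = 8.667703949
θ̈ = (g·sinθ − cosθ·temp)/(l·(4/3 − m·cos²θ/(M+m))) = -13.785082124
ẍ = temp − m·l·θ̈·cosθ/(M+m) = 12.497377892
Euler: x'=-1.697312514+0.032751·-0.578070384=-1.716244897, ẋ'=-0.578070384+0.032751·12.497377892=-0.168768761
       θ'=-0.068130508+0.032751·-0.028570375=-0.069066216, θ̇'=-0.028570375+0.032751·-13.785082124=-0.480045600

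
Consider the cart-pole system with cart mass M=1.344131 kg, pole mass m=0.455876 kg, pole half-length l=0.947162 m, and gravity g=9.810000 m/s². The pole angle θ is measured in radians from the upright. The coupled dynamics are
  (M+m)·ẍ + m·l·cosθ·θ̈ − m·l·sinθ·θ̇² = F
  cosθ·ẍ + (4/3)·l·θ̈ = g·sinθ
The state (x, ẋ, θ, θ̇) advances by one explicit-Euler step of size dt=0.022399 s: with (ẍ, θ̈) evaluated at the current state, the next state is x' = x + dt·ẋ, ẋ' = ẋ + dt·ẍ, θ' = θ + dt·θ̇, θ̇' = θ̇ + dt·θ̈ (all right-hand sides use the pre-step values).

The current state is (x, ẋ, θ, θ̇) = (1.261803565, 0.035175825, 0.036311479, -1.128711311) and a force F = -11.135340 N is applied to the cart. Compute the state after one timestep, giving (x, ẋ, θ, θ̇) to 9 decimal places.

sinθ=0.036303500, cosθ=0.999340811
temp = (F + m·l·θ̇²·sinθ)/(M+m) = (-11.135340 + 0.019970330)/1.800007 = -6.175181358
θ̈ = (g·sinθ − cosθ·temp)/(l·(4/3 − m·cos²θ/(M+m))) = 6.378518303
ẍ = temp − m·l·θ̈·cosθ/(M+m) = -7.704261436
Euler: x'=1.261803565+0.022399·0.035175825=1.262591468, ẋ'=0.035175825+0.022399·-7.704261436=-0.137391927
       θ'=0.036311479+0.022399·-1.128711311=0.011029474, θ̇'=-1.128711311+0.022399·6.378518303=-0.985838880

(1.262591468, -0.137391927, 0.011029474, -0.985838880)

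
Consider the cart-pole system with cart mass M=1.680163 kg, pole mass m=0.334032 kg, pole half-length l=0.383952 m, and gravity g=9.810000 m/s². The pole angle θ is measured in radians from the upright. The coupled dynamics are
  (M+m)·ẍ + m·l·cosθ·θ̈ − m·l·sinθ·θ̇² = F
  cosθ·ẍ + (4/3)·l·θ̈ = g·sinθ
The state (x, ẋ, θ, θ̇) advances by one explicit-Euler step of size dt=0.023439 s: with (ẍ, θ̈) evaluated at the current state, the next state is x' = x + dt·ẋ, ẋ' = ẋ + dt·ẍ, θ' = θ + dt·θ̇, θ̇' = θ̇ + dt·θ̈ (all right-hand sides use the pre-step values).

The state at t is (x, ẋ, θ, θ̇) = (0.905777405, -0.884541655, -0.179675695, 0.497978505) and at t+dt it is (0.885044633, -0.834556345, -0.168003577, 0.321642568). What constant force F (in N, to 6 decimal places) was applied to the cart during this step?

ẍ = (ẋ'−ẋ)/dt = (-0.834556345−-0.884541655)/0.023439 = 2.132570
θ̈ = (θ̇'−θ̇)/dt = (0.321642568−0.497978505)/0.023439 = -7.523185
sinθ=-0.178710, cosθ=0.983902
F = (M+m)·ẍ + m·l·cosθ·θ̈ − m·l·sinθ·θ̇² = 4.295412 + -0.949333 − -0.005684 = 3.351763

F = 3.351763 N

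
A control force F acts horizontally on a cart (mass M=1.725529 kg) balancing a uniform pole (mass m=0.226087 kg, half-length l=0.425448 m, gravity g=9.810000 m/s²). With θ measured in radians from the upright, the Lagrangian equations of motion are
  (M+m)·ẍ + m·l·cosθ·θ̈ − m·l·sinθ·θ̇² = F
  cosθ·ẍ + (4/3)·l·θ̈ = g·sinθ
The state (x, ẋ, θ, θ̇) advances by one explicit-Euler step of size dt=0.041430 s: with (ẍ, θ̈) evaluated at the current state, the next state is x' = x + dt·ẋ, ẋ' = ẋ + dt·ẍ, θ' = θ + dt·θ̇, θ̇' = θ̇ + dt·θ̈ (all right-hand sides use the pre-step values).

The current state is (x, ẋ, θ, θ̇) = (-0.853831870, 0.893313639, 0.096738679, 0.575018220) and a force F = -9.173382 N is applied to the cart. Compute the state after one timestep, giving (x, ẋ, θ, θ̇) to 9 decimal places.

sinθ=0.096587863, cosθ=0.995324462
temp = (F + m·l·θ̇²·sinθ)/(M+m) = (-9.173382 + 0.003071905)/1.951616 = -4.698829121
θ̈ = (g·sinθ − cosθ·temp)/(l·(4/3 − m·cos²θ/(M+m))) = 10.848729692
ẍ = temp − m·l·θ̈·cosθ/(M+m) = -5.231024714
Euler: x'=-0.853831870+0.041430·0.893313639=-0.816821886, ẋ'=0.893313639+0.041430·-5.231024714=0.676592285
       θ'=0.096738679+0.041430·0.575018220=0.120561684, θ̇'=0.575018220+0.041430·10.848729692=1.024481091

(-0.816821886, 0.676592285, 0.120561684, 1.024481091)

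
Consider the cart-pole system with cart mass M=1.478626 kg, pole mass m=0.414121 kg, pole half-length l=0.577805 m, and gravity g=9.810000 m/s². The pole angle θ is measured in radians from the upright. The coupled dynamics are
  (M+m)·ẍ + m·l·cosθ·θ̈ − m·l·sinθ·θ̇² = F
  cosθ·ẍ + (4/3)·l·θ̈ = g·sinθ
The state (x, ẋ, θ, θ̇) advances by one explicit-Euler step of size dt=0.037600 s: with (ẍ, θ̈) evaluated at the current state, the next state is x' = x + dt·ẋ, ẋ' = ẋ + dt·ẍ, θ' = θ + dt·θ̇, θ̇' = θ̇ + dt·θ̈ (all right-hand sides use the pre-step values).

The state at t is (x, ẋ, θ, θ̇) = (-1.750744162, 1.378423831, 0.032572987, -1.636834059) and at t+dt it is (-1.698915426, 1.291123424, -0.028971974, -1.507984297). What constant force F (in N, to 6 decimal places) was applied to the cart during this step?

ẍ = (ẋ'−ẋ)/dt = (1.291123424−1.378423831)/0.037600 = -2.321819
θ̈ = (θ̇'−θ̇)/dt = (-1.507984297−-1.636834059)/0.037600 = 3.426855
sinθ=0.032567, cosθ=0.999470
F = (M+m)·ẍ + m·l·cosθ·θ̈ − m·l·sinθ·θ̇² = -4.394617 + 0.819547 − 0.020878 = -3.595948

F = -3.595948 N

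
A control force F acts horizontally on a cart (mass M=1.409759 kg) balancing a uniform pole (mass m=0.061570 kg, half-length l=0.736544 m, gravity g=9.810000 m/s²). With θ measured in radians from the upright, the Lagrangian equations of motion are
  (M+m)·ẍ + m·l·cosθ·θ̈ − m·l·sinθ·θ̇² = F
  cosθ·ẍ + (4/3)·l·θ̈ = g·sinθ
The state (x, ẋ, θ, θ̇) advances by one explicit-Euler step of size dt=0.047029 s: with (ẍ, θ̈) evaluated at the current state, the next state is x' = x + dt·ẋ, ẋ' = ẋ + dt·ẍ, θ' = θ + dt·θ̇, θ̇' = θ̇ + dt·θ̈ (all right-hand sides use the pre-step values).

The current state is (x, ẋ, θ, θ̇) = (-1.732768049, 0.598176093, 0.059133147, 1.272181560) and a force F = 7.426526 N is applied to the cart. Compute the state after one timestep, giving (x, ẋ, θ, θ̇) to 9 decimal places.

(-1.704636426, 0.842479825, 0.118962574, 1.051612988)

sinθ=0.059098691, cosθ=0.998252145
temp = (F + m·l·θ̇²·sinθ)/(M+m) = (7.426526 + 0.004337544)/1.471329 = 5.050443201
θ̈ = (g·sinθ − cosθ·temp)/(l·(4/3 − m·cos²θ/(M+m))) = -4.690054487
ẍ = temp − m·l·θ̈·cosθ/(M+m) = 5.194746478
Euler: x'=-1.732768049+0.047029·0.598176093=-1.704636426, ẋ'=0.598176093+0.047029·5.194746478=0.842479825
       θ'=0.059133147+0.047029·1.272181560=0.118962574, θ̇'=1.272181560+0.047029·-4.690054487=1.051612988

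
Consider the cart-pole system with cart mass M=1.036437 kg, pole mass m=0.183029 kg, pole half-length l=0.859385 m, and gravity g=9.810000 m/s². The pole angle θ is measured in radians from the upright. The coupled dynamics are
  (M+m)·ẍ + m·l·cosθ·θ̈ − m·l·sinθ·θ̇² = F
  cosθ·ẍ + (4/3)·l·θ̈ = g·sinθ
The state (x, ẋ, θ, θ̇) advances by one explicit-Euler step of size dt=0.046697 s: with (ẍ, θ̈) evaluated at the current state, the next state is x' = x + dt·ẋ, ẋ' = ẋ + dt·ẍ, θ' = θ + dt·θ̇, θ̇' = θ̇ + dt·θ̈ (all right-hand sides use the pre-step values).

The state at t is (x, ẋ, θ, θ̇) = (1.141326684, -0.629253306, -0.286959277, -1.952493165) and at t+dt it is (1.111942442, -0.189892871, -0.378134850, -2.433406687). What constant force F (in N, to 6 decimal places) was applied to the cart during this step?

ẍ = (ẋ'−ẋ)/dt = (-0.189892871−-0.629253306)/0.046697 = 9.408751
θ̈ = (θ̇'−θ̇)/dt = (-2.433406687−-1.952493165)/0.046697 = -10.298596
sinθ=-0.283037, cosθ=0.959109
F = (M+m)·ẍ + m·l·cosθ·θ̈ − m·l·sinθ·θ̇² = 11.473652 + -1.553652 − -0.169719 = 10.089719

F = 10.089719 N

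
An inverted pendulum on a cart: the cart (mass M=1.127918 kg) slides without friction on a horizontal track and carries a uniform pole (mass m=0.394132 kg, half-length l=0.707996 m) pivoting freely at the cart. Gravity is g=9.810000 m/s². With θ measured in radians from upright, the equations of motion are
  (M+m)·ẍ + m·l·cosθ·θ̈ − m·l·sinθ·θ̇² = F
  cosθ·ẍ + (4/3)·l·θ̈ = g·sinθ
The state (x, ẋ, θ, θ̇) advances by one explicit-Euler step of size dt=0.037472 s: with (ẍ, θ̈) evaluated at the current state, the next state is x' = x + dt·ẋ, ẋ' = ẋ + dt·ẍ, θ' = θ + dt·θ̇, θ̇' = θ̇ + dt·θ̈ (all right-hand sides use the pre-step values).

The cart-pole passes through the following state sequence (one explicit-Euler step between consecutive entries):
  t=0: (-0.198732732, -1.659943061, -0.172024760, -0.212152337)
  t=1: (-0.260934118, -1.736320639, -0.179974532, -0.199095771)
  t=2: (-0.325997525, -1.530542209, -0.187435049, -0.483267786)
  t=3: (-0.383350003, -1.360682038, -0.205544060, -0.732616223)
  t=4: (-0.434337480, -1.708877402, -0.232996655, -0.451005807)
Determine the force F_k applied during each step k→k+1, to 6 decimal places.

step 0→1:
  ẍ = (ẋ'−ẋ)/dt = (-1.736320639−-1.659943061)/0.037472 = -2.038257
  θ̈ = (θ̇'−θ̇)/dt = (-0.199095771−-0.212152337)/0.037472 = 0.348435
  sinθ=-0.171178, cosθ=0.985240
  F = (M+m)·ẍ + m·l·cosθ·θ̈ − m·l·sinθ·θ̇² = -3.102330 + 0.095794 − -0.002150 = -3.004386
step 1→2:
  ẍ = (ẋ'−ẋ)/dt = (-1.530542209−-1.736320639)/0.037472 = 5.491525
  θ̈ = (θ̇'−θ̇)/dt = (-0.483267786−-0.199095771)/0.037472 = -7.583583
  sinθ=-0.179005, cosθ=0.983848
  F = (M+m)·ẍ + m·l·cosθ·θ̈ − m·l·sinθ·θ̇² = 8.358376 + -2.081973 − -0.001980 = 6.278383
step 2→3:
  ẍ = (ẋ'−ẋ)/dt = (-1.360682038−-1.530542209)/0.037472 = 4.532989
  θ̈ = (θ̇'−θ̇)/dt = (-0.732616223−-0.483267786)/0.037472 = -6.654260
  sinθ=-0.186339, cosθ=0.982485
  F = (M+m)·ẍ + m·l·cosθ·θ̈ − m·l·sinθ·θ̇² = 6.899436 + -1.824309 − -0.012144 = 5.087271
step 3→4:
  ẍ = (ẋ'−ẋ)/dt = (-1.708877402−-1.360682038)/0.037472 = -9.292148
  θ̈ = (θ̇'−θ̇)/dt = (-0.451005807−-0.732616223)/0.037472 = 7.515222
  sinθ=-0.204100, cosθ=0.978950
  F = (M+m)·ẍ + m·l·cosθ·θ̈ − m·l·sinθ·θ̇² = -14.143114 + 2.052934 − -0.030568 = -12.059612

F_0 = -3.004386 N
F_1 = 6.278383 N
F_2 = 5.087271 N
F_3 = -12.059612 N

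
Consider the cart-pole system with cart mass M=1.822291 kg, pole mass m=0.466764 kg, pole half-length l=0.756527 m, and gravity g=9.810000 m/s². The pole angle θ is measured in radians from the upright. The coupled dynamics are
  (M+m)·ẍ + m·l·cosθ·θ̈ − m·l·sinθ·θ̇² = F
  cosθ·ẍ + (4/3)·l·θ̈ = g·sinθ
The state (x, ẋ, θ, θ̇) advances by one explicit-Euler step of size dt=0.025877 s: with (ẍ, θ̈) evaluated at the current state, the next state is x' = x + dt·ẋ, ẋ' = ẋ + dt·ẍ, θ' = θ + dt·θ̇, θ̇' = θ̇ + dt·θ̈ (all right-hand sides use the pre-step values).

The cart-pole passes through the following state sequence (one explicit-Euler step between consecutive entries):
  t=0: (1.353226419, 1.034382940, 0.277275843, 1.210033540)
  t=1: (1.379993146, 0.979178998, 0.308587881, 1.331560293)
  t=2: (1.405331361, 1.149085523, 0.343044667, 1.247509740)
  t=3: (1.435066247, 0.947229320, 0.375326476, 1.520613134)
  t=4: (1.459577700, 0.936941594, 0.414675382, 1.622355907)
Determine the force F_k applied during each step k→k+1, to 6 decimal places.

F_0 = -3.429797 N
F_1 = 13.746834 N
F_2 = -14.531206 N
F_3 = 0.082387 N

step 0→1:
  ẍ = (ẋ'−ẋ)/dt = (0.979178998−1.034382940)/0.025877 = -2.133321
  θ̈ = (θ̇'−θ̇)/dt = (1.331560293−1.210033540)/0.025877 = 4.696323
  sinθ=0.273737, cosθ=0.961805
  F = (M+m)·ẍ + m·l·cosθ·θ̈ − m·l·sinθ·θ̇² = -4.883289 + 1.595022 − 0.141530 = -3.429797
step 1→2:
  ẍ = (ẋ'−ẋ)/dt = (1.149085523−0.979178998)/0.025877 = 6.565928
  θ̈ = (θ̇'−θ̇)/dt = (1.247509740−1.331560293)/0.025877 = -3.248079
  sinθ=0.303714, cosθ=0.952763
  F = (M+m)·ẍ + m·l·cosθ·θ̈ − m·l·sinθ·θ̇² = 15.029771 + -1.092782 − 0.190155 = 13.746834
step 2→3:
  ẍ = (ẋ'−ẋ)/dt = (0.947229320−1.149085523)/0.025877 = -7.800603
  θ̈ = (θ̇'−θ̇)/dt = (1.520613134−1.247509740)/0.025877 = 10.553905
  sinθ=0.336356, cosθ=0.941735
  F = (M+m)·ẍ + m·l·cosθ·θ̈ − m·l·sinθ·θ̇² = -17.856009 + 3.509649 − 0.184845 = -14.531206
step 3→4:
  ẍ = (ẋ'−ẋ)/dt = (0.936941594−0.947229320)/0.025877 = -0.397563
  θ̈ = (θ̇'−θ̇)/dt = (1.622355907−1.520613134)/0.025877 = 3.931784
  sinθ=0.366576, cosθ=0.930388
  F = (M+m)·ẍ + m·l·cosθ·θ̈ − m·l·sinθ·θ̇² = -0.910043 + 1.291741 − 0.299312 = 0.082387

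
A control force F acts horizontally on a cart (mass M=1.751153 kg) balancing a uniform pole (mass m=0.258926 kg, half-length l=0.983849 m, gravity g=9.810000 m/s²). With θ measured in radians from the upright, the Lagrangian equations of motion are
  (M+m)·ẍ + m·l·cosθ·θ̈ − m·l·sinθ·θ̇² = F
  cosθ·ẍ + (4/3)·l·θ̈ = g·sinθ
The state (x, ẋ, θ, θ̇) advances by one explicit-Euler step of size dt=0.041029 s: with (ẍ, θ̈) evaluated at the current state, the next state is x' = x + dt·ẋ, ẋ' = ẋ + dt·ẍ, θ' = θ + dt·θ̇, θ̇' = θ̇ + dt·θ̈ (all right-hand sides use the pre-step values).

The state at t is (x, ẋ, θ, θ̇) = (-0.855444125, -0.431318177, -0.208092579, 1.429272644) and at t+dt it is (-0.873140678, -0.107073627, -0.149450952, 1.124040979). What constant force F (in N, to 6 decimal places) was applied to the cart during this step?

F = 14.138529 N

ẍ = (ẋ'−ẋ)/dt = (-0.107073627−-0.431318177)/0.041029 = 7.902814
θ̈ = (θ̇'−θ̇)/dt = (1.124040979−1.429272644)/0.041029 = -7.439413
sinθ=-0.206594, cosθ=0.978427
F = (M+m)·ẍ + m·l·cosθ·θ̈ − m·l·sinθ·θ̇² = 15.885280 + -1.854262 − -0.107511 = 14.138529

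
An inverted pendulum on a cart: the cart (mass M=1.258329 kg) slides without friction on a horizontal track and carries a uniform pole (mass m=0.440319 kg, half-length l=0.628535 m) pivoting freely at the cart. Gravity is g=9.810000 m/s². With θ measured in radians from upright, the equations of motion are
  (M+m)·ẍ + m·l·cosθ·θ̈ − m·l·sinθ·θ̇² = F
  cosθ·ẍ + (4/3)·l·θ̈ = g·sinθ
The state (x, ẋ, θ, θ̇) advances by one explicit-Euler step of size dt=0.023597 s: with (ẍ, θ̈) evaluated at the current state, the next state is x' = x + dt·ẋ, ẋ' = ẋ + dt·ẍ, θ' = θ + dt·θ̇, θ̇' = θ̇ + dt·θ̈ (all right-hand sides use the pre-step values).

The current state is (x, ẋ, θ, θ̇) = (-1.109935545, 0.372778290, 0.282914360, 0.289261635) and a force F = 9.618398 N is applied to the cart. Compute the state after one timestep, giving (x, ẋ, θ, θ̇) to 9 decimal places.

sinθ=0.279155333, cosθ=0.960245958
temp = (F + m·l·θ̇²·sinθ)/(M+m) = (9.618398 + 0.006464345)/1.698648 = 5.666190020
θ̈ = (g·sinθ − cosθ·temp)/(l·(4/3 − m·cos²θ/(M+m))) = -3.928989863
ẍ = temp − m·l·θ̈·cosθ/(M+m) = 6.280881079
Euler: x'=-1.109935545+0.023597·0.372778290=-1.101139096, ẋ'=0.372778290+0.023597·6.280881079=0.520988241
       θ'=0.282914360+0.023597·0.289261635=0.289740067, θ̇'=0.289261635+0.023597·-3.928989863=0.196549261

(-1.101139096, 0.520988241, 0.289740067, 0.196549261)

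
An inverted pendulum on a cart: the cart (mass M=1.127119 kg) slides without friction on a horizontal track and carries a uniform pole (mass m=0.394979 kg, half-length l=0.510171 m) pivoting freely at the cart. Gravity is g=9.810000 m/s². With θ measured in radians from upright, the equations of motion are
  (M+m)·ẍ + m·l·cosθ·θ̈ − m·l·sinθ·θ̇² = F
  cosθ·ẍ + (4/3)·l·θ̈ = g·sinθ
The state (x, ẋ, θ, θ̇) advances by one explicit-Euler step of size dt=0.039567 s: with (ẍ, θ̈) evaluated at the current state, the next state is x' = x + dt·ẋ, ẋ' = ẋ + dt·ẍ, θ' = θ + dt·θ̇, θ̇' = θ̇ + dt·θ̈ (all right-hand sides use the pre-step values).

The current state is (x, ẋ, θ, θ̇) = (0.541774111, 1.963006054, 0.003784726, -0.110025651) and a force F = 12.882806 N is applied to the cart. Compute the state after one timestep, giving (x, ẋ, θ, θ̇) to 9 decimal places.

(0.619444372, 2.378466099, -0.000568659, -0.718627506)

sinθ=0.003784717, cosθ=0.999992838
temp = (F + m·l·θ̇²·sinθ)/(M+m) = (12.882806 + 0.000009232)/1.522098 = 8.463853991
θ̈ = (g·sinθ − cosθ·temp)/(l·(4/3 − m·cos²θ/(M+m))) = -15.381551681
ẍ = temp − m·l·θ̈·cosθ/(M+m) = 10.500165413
Euler: x'=0.541774111+0.039567·1.963006054=0.619444372, ẋ'=1.963006054+0.039567·10.500165413=2.378466099
       θ'=0.003784726+0.039567·-0.110025651=-0.000568659, θ̇'=-0.110025651+0.039567·-15.381551681=-0.718627506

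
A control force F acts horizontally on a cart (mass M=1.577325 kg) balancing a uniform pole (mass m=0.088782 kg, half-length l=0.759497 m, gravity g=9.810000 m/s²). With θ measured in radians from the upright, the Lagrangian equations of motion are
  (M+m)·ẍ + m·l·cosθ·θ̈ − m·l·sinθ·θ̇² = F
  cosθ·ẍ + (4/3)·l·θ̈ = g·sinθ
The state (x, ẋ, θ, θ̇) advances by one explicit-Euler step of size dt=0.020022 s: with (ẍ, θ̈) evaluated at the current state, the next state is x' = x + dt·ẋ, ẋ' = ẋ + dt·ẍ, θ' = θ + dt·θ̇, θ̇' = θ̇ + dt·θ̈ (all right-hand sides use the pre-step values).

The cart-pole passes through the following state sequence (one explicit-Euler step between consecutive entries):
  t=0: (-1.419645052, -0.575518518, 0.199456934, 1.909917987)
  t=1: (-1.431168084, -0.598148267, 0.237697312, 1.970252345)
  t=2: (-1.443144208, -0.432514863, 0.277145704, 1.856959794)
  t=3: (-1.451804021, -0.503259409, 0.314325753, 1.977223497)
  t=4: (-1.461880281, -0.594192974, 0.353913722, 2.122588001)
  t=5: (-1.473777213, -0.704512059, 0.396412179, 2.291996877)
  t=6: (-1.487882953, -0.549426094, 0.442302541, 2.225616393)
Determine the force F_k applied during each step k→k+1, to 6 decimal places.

F_0 = -1.732679 N
F_1 = 13.350537 N
F_2 = -5.560977 N
F_3 = -7.182861 N
F_4 = -8.750187 N
F_5 = 12.562306 N

step 0→1:
  ẍ = (ẋ'−ẋ)/dt = (-0.598148267−-0.575518518)/0.020022 = -1.130244
  θ̈ = (θ̇'−θ̇)/dt = (1.970252345−1.909917987)/0.020022 = 3.013403
  sinθ=0.198137, cosθ=0.980174
  F = (M+m)·ẍ + m·l·cosθ·θ̈ − m·l·sinθ·θ̇² = -1.883108 + 0.199164 − 0.048736 = -1.732679
step 1→2:
  ẍ = (ẋ'−ẋ)/dt = (-0.432514863−-0.598148267)/0.020022 = 8.272570
  θ̈ = (θ̇'−θ̇)/dt = (1.856959794−1.970252345)/0.020022 = -5.658403
  sinθ=0.235465, cosθ=0.971883
  F = (M+m)·ẍ + m·l·cosθ·θ̈ − m·l·sinθ·θ̇² = 13.782987 + -0.370816 − 0.061634 = 13.350537
step 2→3:
  ẍ = (ẋ'−ẋ)/dt = (-0.503259409−-0.432514863)/0.020022 = -3.533341
  θ̈ = (θ̇'−θ̇)/dt = (1.977223497−1.856959794)/0.020022 = 6.006578
  sinθ=0.273611, cosθ=0.961840
  F = (M+m)·ẍ + m·l·cosθ·θ̈ − m·l·sinθ·θ̇² = -5.886924 + 0.389566 − 0.063619 = -5.560977
step 3→4:
  ẍ = (ẋ'−ẋ)/dt = (-0.594192974−-0.503259409)/0.020022 = -4.541682
  θ̈ = (θ̇'−θ̇)/dt = (2.122588001−1.977223497)/0.020022 = 7.260239
  sinθ=0.309175, cosθ=0.951005
  F = (M+m)·ẍ + m·l·cosθ·θ̈ − m·l·sinθ·θ̇² = -7.566929 + 0.465570 − 0.081502 = -7.182861
step 4→5:
  ẍ = (ẋ'−ẋ)/dt = (-0.704512059−-0.594192974)/0.020022 = -5.509893
  θ̈ = (θ̇'−θ̇)/dt = (2.291996877−2.122588001)/0.020022 = 8.461137
  sinθ=0.346572, cosθ=0.938024
  F = (M+m)·ẍ + m·l·cosθ·θ̈ − m·l·sinθ·θ̇² = -9.180072 + 0.535172 − 0.105287 = -8.750187
step 5→6:
  ẍ = (ẋ'−ẋ)/dt = (-0.549426094−-0.704512059)/0.020022 = 7.745778
  θ̈ = (θ̇'−θ̇)/dt = (2.225616393−2.291996877)/0.020022 = -3.315377
  sinθ=0.386111, cosθ=0.922452
  F = (M+m)·ẍ + m·l·cosθ·θ̈ − m·l·sinθ·θ̇² = 12.905295 + -0.206219 − 0.136770 = 12.562306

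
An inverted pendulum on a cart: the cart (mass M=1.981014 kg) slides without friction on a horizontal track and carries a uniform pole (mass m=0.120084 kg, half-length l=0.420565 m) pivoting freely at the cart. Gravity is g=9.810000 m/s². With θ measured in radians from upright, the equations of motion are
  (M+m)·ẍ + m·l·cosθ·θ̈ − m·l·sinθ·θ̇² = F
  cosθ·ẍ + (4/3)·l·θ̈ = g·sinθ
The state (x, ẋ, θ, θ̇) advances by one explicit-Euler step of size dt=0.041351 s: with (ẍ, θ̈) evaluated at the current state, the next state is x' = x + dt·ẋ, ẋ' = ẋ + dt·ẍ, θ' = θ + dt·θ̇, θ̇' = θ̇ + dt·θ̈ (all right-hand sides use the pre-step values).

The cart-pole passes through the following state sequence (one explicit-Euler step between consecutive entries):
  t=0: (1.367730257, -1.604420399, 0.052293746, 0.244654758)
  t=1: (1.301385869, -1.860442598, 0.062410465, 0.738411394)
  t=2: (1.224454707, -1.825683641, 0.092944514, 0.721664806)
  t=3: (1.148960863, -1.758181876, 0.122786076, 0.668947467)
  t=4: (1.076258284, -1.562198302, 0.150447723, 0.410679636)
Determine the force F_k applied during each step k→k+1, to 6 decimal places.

step 0→1:
  ẍ = (ẋ'−ẋ)/dt = (-1.860442598−-1.604420399)/0.041351 = -6.191439
  θ̈ = (θ̇'−θ̇)/dt = (0.738411394−0.244654758)/0.041351 = 11.940621
  sinθ=0.052270, cosθ=0.998633
  F = (M+m)·ẍ + m·l·cosθ·θ̈ − m·l·sinθ·θ̇² = -13.008820 + 0.602214 − 0.000158 = -12.406764
step 1→2:
  ẍ = (ẋ'−ẋ)/dt = (-1.825683641−-1.860442598)/0.041351 = 0.840583
  θ̈ = (θ̇'−θ̇)/dt = (0.721664806−0.738411394)/0.041351 = -0.404986
  sinθ=0.062370, cosθ=0.998053
  F = (M+m)·ẍ + m·l·cosθ·θ̈ − m·l·sinθ·θ̇² = 1.766148 + -0.020413 − 0.001717 = 1.744017
step 2→3:
  ẍ = (ẋ'−ẋ)/dt = (-1.758181876−-1.825683641)/0.041351 = 1.632410
  θ̈ = (θ̇'−θ̇)/dt = (0.668947467−0.721664806)/0.041351 = -1.274875
  sinθ=0.092811, cosθ=0.995684
  F = (M+m)·ẍ + m·l·cosθ·θ̈ − m·l·sinθ·θ̇² = 3.429852 + -0.064107 − 0.002441 = 3.363304
step 3→4:
  ẍ = (ẋ'−ẋ)/dt = (-1.562198302−-1.758181876)/0.041351 = 4.739512
  θ̈ = (θ̇'−θ̇)/dt = (0.410679636−0.668947467)/0.041351 = -6.245746
  sinθ=0.122478, cosθ=0.992471
  F = (M+m)·ẍ + m·l·cosθ·θ̈ − m·l·sinθ·θ̇² = 9.958180 + -0.313055 − 0.002768 = 9.642357

F_0 = -12.406764 N
F_1 = 1.744017 N
F_2 = 3.363304 N
F_3 = 9.642357 N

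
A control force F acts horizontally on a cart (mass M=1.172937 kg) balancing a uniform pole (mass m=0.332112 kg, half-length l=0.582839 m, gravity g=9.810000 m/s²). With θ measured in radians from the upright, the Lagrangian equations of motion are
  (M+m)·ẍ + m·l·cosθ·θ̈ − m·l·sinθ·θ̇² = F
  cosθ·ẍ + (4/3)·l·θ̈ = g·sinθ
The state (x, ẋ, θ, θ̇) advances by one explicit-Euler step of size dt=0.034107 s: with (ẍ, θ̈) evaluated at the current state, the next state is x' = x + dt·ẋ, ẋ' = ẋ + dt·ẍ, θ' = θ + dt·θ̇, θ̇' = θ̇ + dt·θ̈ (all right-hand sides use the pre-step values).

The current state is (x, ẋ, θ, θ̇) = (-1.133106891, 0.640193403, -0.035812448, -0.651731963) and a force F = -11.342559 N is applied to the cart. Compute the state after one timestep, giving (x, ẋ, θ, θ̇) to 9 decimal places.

(-1.111271815, 0.334546849, -0.058041070, -0.274092521)

sinθ=-0.035804793, cosθ=0.999358803
temp = (F + m·l·θ̇²·sinθ)/(M+m) = (-11.342559 + -0.002943828)/1.505049 = -7.538294652
θ̈ = (g·sinθ − cosθ·temp)/(l·(4/3 − m·cos²θ/(M+m))) = 11.072197569
ẍ = temp − m·l·θ̈·cosθ/(M+m) = -8.961402461
Euler: x'=-1.133106891+0.034107·0.640193403=-1.111271815, ẋ'=0.640193403+0.034107·-8.961402461=0.334546849
       θ'=-0.035812448+0.034107·-0.651731963=-0.058041070, θ̇'=-0.651731963+0.034107·11.072197569=-0.274092521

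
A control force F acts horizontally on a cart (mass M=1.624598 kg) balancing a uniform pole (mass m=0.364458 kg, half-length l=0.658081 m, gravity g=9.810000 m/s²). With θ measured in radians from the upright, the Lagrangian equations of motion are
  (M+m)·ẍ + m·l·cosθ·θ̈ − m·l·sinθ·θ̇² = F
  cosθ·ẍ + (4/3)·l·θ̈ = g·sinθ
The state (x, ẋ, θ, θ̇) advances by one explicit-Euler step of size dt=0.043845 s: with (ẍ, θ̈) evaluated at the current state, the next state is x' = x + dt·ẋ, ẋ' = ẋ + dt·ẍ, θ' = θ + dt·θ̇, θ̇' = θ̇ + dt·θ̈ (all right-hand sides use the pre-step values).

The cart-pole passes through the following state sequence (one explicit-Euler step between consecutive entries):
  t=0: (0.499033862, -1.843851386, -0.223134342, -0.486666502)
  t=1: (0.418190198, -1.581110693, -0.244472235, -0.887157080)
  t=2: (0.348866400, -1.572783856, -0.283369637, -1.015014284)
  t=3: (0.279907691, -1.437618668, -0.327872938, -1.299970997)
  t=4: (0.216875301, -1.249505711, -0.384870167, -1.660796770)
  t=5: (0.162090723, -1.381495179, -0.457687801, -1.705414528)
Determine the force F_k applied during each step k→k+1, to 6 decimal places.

F_0 = 9.795498 N
F_1 = -0.255171 N
F_2 = 4.704324 N
F_3 = 6.795727 N
F_4 = -5.965631 N

step 0→1:
  ẍ = (ẋ'−ẋ)/dt = (-1.581110693−-1.843851386)/0.043845 = 5.992489
  θ̈ = (θ̇'−θ̇)/dt = (-0.887157080−-0.486666502)/0.043845 = -9.134236
  sinθ=-0.221287, cosθ=0.975209
  F = (M+m)·ẍ + m·l·cosθ·θ̈ − m·l·sinθ·θ̇² = 11.919397 + -2.136469 − -0.012570 = 9.795498
step 1→2:
  ẍ = (ẋ'−ẋ)/dt = (-1.572783856−-1.581110693)/0.043845 = 0.189915
  θ̈ = (θ̇'−θ̇)/dt = (-1.015014284−-0.887157080)/0.043845 = -2.916118
  sinθ=-0.242044, cosθ=0.970265
  F = (M+m)·ẍ + m·l·cosθ·θ̈ − m·l·sinθ·θ̇² = 0.377752 + -0.678613 − -0.045690 = -0.255171
step 2→3:
  ẍ = (ẋ'−ẋ)/dt = (-1.437618668−-1.572783856)/0.043845 = 3.082796
  θ̈ = (θ̇'−θ̇)/dt = (-1.299970997−-1.015014284)/0.043845 = -6.499184
  sinθ=-0.279592, cosθ=0.960119
  F = (M+m)·ẍ + m·l·cosθ·θ̈ − m·l·sinθ·θ̇² = 6.131854 + -1.496617 − -0.069087 = 4.704324
step 3→4:
  ẍ = (ẋ'−ẋ)/dt = (-1.249505711−-1.437618668)/0.043845 = 4.290408
  θ̈ = (θ̇'−θ̇)/dt = (-1.660796770−-1.299970997)/0.043845 = -8.229576
  sinθ=-0.322030, cosθ=0.946729
  F = (M+m)·ẍ + m·l·cosθ·θ̈ − m·l·sinθ·θ̇² = 8.533863 + -1.868660 − -0.130524 = 6.795727
step 4→5:
  ẍ = (ẋ'−ẋ)/dt = (-1.381495179−-1.249505711)/0.043845 = -3.010365
  θ̈ = (θ̇'−θ̇)/dt = (-1.705414528−-1.660796770)/0.043845 = -1.017625
  sinθ=-0.375439, cosθ=0.926847
  F = (M+m)·ẍ + m·l·cosθ·θ̈ − m·l·sinθ·θ̇² = -5.987785 + -0.226216 − -0.248370 = -5.965631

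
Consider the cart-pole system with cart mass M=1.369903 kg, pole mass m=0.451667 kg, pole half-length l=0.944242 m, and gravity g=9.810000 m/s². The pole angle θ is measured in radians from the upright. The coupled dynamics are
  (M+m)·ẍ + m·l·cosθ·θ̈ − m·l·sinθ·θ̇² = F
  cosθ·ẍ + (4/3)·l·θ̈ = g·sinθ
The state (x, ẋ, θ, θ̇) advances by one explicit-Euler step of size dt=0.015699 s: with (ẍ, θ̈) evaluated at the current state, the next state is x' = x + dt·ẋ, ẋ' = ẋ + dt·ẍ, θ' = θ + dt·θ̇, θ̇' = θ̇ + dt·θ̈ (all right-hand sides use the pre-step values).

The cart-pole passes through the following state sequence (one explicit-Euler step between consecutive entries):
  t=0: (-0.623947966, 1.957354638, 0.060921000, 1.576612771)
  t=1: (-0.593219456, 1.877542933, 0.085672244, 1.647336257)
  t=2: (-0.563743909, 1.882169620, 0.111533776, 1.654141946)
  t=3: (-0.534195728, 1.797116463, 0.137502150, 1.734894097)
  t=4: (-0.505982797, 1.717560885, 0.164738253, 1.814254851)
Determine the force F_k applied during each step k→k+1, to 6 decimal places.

step 0→1:
  ẍ = (ẋ'−ẋ)/dt = (1.877542933−1.957354638)/0.015699 = -5.083872
  θ̈ = (θ̇'−θ̇)/dt = (1.647336257−1.576612771)/0.015699 = 4.504968
  sinθ=0.060883, cosθ=0.998145
  F = (M+m)·ẍ + m·l·cosθ·θ̈ − m·l·sinθ·θ̇² = -9.260629 + 1.917728 − 0.064543 = -7.407444
step 1→2:
  ẍ = (ẋ'−ẋ)/dt = (1.882169620−1.877542933)/0.015699 = 0.294712
  θ̈ = (θ̇'−θ̇)/dt = (1.654141946−1.647336257)/0.015699 = 0.433511
  sinθ=0.085567, cosθ=0.996332
  F = (M+m)·ẍ + m·l·cosθ·θ̈ − m·l·sinθ·θ̇² = 0.536839 + 0.184207 − 0.099032 = 0.622014
step 2→3:
  ẍ = (ẋ'−ẋ)/dt = (1.797116463−1.882169620)/0.015699 = -5.417744
  θ̈ = (θ̇'−θ̇)/dt = (1.734894097−1.654141946)/0.015699 = 5.143777
  sinθ=0.111303, cosθ=0.993787
  F = (M+m)·ẍ + m·l·cosθ·θ̈ − m·l·sinθ·θ̇² = -9.868799 + 2.180102 − 0.129883 = -7.818580
step 3→4:
  ẍ = (ẋ'−ẋ)/dt = (1.717560885−1.797116463)/0.015699 = -5.067557
  θ̈ = (θ̇'−θ̇)/dt = (1.814254851−1.734894097)/0.015699 = 5.055147
  sinθ=0.137069, cosθ=0.990561
  F = (M+m)·ẍ + m·l·cosθ·θ̈ − m·l·sinθ·θ̇² = -9.230910 + 2.135585 − 0.175949 = -7.271274

F_0 = -7.407444 N
F_1 = 0.622014 N
F_2 = -7.818580 N
F_3 = -7.271274 N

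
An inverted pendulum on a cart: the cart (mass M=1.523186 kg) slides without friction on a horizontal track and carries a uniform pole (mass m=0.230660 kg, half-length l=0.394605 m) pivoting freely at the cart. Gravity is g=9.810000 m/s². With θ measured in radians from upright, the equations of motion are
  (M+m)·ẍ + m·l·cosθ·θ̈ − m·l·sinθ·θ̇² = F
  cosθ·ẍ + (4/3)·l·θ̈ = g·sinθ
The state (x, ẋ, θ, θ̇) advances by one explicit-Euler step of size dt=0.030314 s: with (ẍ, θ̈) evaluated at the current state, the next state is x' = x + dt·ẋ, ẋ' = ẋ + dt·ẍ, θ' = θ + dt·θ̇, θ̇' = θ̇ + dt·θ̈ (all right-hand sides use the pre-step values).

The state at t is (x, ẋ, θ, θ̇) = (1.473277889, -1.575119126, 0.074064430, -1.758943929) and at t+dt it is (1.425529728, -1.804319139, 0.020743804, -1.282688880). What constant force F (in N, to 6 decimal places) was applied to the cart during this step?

ẍ = (ẋ'−ẋ)/dt = (-1.804319139−-1.575119126)/0.030314 = -7.560863
θ̈ = (θ̇'−θ̇)/dt = (-1.282688880−-1.758943929)/0.030314 = 15.710729
sinθ=0.073997, cosθ=0.997258
F = (M+m)·ẍ + m·l·cosθ·θ̈ − m·l·sinθ·θ̇² = -13.260590 + 1.426064 − 0.020838 = -11.855364

F = -11.855364 N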